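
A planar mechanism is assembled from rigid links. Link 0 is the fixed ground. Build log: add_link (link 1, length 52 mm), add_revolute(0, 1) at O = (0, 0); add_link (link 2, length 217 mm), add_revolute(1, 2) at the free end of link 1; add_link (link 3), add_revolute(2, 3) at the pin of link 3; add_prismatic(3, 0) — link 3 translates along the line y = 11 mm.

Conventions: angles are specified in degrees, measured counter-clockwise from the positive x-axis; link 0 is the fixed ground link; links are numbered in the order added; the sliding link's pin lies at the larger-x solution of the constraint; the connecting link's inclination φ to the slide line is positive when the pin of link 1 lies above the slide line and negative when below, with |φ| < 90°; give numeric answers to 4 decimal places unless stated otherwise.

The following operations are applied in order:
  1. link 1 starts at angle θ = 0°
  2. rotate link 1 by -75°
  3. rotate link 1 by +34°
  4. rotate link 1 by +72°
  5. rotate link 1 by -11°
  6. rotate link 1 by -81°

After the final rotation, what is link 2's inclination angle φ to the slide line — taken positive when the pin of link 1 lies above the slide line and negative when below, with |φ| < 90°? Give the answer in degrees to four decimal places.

geometry: r = 52 mm, L = 217 mm, e = 11 mm; θ starts at 0°
rotate link 1 by -75°: θ ← 0° -75° = -75°
rotate link 1 by +34°: θ ← -75° +34° = -41°
rotate link 1 by +72°: θ ← -41° +72° = 31°
rotate link 1 by -11°: θ ← 31° -11° = 20°
rotate link 1 by -81°: θ ← 20° -81° = -61°
h = r sin θ − e = -45.480225 − 11 = -56.480225
sin φ = h / L = -56.480225 / 217 = -0.26027753
φ = arcsin(-0.26027753) = -15.086531°

-15.0865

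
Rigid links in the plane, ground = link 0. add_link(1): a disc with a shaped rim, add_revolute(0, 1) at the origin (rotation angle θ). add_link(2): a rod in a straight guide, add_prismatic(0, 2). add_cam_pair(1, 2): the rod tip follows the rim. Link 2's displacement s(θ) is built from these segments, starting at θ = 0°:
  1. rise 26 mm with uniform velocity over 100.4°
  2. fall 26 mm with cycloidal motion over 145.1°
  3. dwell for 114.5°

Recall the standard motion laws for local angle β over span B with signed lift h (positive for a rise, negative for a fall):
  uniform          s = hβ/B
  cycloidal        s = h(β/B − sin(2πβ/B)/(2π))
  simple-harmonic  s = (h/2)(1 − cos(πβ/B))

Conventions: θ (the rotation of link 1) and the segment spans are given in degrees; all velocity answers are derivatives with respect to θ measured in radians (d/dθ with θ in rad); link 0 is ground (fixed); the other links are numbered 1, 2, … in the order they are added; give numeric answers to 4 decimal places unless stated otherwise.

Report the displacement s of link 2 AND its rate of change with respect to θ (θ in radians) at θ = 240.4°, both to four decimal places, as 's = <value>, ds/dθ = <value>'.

segment 1 (0° to 100.4°, uniform, h = 26) is passed completely: s = 0.0000 + (26) = 26.0000
θ = 240.4° falls in segment 2 (100.4° to 245.5°, cycloidal, h = -26): β = 240.4 − 100.4 = 140°, B = 145.1°; Δs = -26·(0.9649 − sin(2π·0.9649)/(2π)) = -25.9926; s = 26.0000 − 25.9926 = 0.0074
velocity in seg [100.4°–245.5°] (cycloidal), θ in radians: β = 140° = 2.4435 rad, B = 145.1° = 2.5325 rad; ds/dθ = (h/B)(1 − cos(2πβ/B)) = ((-26)/2.5325)(1 − cos(2π·0.9649)) = -0.249343 mm/rad

s = 0.0074, ds/dθ = -0.2493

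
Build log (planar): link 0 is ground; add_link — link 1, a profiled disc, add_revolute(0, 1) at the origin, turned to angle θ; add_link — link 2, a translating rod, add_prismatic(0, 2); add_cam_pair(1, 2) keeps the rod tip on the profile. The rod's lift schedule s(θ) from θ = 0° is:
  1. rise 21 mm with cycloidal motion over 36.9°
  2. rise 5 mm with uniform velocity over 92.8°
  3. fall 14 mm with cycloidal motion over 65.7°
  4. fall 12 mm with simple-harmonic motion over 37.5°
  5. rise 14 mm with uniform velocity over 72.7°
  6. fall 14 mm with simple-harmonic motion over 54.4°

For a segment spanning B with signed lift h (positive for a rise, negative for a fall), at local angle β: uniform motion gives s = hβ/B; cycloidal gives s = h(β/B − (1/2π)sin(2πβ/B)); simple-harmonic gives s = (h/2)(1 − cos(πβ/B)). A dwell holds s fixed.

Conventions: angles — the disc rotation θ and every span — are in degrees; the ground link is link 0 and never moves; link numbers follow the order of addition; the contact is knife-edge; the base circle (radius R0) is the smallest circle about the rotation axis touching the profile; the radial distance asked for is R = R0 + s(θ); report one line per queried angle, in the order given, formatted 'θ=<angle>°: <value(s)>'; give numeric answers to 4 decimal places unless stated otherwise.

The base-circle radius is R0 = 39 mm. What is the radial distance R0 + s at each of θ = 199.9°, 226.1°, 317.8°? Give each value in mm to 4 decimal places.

seg 1 [0°–36.9°] cycloidal, h=21: full span → s += 21 → s = 21.0000
seg 2 [36.9°–129.7°] uniform, h=5: full span → s += 5 → s = 26.0000
seg 3 [129.7°–195.4°] cycloidal, h=-14: full span → s += -14 → s = 12.0000
seg 4 [195.4°–232.9°] simple-harmonic, h=-12: θ=199.9° here. β=4.5, B=37.5. -12/2·(1 − cos(π·0.1200)) = -0.4213 → s = 11.5787
seg 4 [195.4°–232.9°] simple-harmonic, h=-12: θ=226.1° here. β=30.7, B=37.5. -12/2·(1 − cos(π·0.8187)) = -11.0525 → s = 0.9475
seg 4 [195.4°–232.9°] simple-harmonic, h=-12: full span → s += -12 → s = 0.0000
seg 5 [232.9°–305.6°] uniform, h=14: full span → s += 14 → s = 14.0000
seg 6 [305.6°–360°] simple-harmonic, h=-14: θ=317.8° here. β=12.2, B=54.4. -14/2·(1 − cos(π·0.2243)) = -1.6667 → s = 12.3333
θ=199.9°: R = R0 + s = 39 + 11.5787 = 50.5787
θ=226.1°: R = R0 + s = 39 + 0.9475 = 39.9475
θ=317.8°: R = R0 + s = 39 + 12.3333 = 51.3333

θ=199.9°: 50.5787
θ=226.1°: 39.9475
θ=317.8°: 51.3333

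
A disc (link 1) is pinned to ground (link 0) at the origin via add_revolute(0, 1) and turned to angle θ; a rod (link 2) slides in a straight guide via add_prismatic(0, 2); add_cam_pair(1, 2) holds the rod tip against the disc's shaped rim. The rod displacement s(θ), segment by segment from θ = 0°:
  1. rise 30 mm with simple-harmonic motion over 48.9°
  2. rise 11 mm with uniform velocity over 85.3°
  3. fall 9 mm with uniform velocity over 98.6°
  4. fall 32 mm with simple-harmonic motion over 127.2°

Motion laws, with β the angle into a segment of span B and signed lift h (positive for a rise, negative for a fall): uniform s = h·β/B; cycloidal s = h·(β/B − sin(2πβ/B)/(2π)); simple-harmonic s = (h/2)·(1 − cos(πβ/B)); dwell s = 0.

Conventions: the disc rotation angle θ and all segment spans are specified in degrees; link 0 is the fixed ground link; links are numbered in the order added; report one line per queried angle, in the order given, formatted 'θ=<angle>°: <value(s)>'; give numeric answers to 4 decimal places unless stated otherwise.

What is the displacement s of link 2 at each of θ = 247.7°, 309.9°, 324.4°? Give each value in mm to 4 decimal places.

segment 1 (0° to 48.9°, simple-harmonic, h = 30) is passed completely: s = 0.0000 + (30) = 30.0000
segment 2 (48.9° to 134.2°, uniform, h = 11) is passed completely: s = 30.0000 + (11) = 41.0000
segment 3 (134.2° to 232.8°, uniform, h = -9) is passed completely: s = 41.0000 + (-9) = 32.0000
θ = 247.7° falls in segment 4 (232.8° to 360°, simple-harmonic, h = -32): β = 247.7 − 232.8 = 14.9°, B = 127.2°; Δs = -32/2·(1 − cos(π·0.1171)) = -1.0712; s = 32.0000 − 1.0712 = 30.9288
θ = 309.9° falls in segment 4 (232.8° to 360°, simple-harmonic, h = -32): β = 309.9 − 232.8 = 77.1°, B = 127.2°; Δs = -32/2·(1 − cos(π·0.6061)) = -21.2365; s = 32.0000 − 21.2365 = 10.7635
θ = 324.4° falls in segment 4 (232.8° to 360°, simple-harmonic, h = -32): β = 324.4 − 232.8 = 91.6°, B = 127.2°; Δs = -32/2·(1 − cos(π·0.7201)) = -26.2037; s = 32.0000 − 26.2037 = 5.7963

θ=247.7°: 30.9288
θ=309.9°: 10.7635
θ=324.4°: 5.7963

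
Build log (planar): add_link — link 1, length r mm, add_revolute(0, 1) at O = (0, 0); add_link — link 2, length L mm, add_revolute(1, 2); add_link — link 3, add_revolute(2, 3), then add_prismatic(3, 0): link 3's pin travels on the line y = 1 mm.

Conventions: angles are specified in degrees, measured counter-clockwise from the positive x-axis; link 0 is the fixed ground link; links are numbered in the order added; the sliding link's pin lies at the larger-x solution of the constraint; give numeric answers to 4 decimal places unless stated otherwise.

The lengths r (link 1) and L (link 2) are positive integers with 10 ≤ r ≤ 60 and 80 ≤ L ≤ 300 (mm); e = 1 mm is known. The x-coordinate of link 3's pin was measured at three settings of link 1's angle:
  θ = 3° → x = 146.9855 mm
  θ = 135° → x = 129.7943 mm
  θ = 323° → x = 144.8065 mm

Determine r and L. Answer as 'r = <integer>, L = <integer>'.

constraint per measurement: (x − r cos θ)² + (r sin θ − e)² = L²
subtracting the θ₁ and θ₂ equations cancels the r² and L² terms:
r = (x₁² − x₂²) / (2[(x₁cos θ₁ + e sin θ₁) − (x₂cos θ₂ + e sin θ₂)]) = 10.0000 → r = 10
L² = (x₁ − r cos θ₁)² + (r sin θ₁ − e)² = 18769.0093 → L = 137.0000 → L = 137
check at θ₃=323°: x = 144.8065 (printed 144.8065) ✓

r = 10, L = 137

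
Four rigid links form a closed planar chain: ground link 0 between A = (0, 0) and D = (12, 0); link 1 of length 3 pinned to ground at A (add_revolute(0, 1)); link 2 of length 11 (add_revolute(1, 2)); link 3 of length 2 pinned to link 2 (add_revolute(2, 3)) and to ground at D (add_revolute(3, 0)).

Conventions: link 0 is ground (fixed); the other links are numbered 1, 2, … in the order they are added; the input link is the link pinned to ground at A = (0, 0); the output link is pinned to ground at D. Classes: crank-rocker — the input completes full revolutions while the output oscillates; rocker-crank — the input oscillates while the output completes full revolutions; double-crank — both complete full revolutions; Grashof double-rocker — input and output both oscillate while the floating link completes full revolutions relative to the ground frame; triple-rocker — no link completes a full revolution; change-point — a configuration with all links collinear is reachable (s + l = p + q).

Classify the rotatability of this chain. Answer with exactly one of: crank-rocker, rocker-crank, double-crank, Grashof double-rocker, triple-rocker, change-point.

lengths: ground=12, input=3, coupler=11, output=2
sorted: s=2 (shortest), l=12 (longest), p+q=14
s + l = 14 vs p + q = 14
s + l = p + q → change-point (collinear configuration reachable)

change-point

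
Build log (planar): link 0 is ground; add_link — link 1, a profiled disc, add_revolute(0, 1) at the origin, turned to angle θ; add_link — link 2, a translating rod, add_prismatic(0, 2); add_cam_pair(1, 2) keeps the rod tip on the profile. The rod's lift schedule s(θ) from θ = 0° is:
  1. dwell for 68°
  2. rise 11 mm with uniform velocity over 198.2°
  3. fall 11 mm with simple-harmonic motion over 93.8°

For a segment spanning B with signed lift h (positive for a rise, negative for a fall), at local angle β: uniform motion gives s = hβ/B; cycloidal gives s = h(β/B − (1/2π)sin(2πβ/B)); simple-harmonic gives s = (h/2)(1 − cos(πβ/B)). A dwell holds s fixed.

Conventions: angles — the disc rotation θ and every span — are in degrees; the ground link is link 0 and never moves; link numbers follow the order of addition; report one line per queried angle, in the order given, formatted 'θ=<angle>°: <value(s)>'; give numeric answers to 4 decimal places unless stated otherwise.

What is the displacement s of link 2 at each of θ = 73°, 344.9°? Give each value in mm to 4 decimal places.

seg 1 [0°–68°] dwell: s stays 0.0000
seg 2 [68°–266.2°] uniform, h=11: θ=73° here. β=5, B=198.2. 11·5/198.2 = 0.2775 → s = 0.2775
seg 2 [68°–266.2°] uniform, h=11: full span → s += 11 → s = 11.0000
seg 3 [266.2°–360°] simple-harmonic, h=-11: θ=344.9° here. β=78.7, B=93.8. -11/2·(1 − cos(π·0.8390)) = -10.3115 → s = 0.6885

θ=73°: 0.2775
θ=344.9°: 0.6885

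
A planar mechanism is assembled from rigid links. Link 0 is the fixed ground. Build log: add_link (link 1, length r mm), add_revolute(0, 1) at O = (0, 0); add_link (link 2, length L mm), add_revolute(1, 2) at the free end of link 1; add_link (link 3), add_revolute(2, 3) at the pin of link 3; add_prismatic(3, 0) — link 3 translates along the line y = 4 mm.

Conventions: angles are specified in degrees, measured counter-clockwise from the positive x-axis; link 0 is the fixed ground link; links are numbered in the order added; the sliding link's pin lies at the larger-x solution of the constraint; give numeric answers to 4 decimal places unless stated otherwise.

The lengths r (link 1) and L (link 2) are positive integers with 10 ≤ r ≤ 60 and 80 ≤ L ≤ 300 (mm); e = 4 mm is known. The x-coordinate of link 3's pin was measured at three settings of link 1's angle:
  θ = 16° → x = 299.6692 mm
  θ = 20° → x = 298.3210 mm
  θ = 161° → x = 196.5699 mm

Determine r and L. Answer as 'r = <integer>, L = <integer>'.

constraint per measurement: (x − r cos θ)² + (r sin θ − e)² = L²
subtracting the θ₁ and θ₂ equations cancels the r² and L² terms:
r = (x₁² − x₂²) / (2[(x₁cos θ₁ + e sin θ₁) − (x₂cos θ₂ + e sin θ₂)]) = 53.9997 → r = 54
L² = (x₁ − r cos θ₁)² + (r sin θ₁ − e)² = 61504.0176 → L = 248.0000 → L = 248
check at θ₃=161°: x = 196.5699 (printed 196.5699) ✓

r = 54, L = 248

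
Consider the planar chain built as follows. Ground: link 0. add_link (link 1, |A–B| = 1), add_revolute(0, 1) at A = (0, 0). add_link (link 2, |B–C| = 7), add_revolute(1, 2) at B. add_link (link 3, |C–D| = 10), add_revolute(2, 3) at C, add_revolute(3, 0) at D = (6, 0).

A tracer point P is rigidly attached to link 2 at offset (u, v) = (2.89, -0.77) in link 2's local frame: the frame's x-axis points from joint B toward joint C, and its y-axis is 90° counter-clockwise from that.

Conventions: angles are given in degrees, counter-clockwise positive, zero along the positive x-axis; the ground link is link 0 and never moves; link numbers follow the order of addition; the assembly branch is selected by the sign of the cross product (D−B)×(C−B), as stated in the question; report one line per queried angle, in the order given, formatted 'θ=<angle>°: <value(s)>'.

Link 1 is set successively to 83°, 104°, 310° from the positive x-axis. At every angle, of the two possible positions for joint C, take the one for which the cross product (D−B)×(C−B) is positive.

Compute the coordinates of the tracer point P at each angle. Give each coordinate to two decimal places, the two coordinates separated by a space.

A=(0,0), D=(6.00,0)
θ=83°: B = A + 1.00·(cos83°, sin83°) = (0.1219, 0.9925)
θ=83°: |BD| = 5.9613
θ=83°: circle(B,7.00) ∩ circle(D,10.00): a=-1.2969, h=6.8788
θ=83°:   candidates: C₊=(-0.0116,7.9913) cross=41.007; C₋=(-2.3022,-5.5743) cross=-41.007
θ=83°:   branch + wants cross > 0 → take C=(-0.0116,7.9913) (cross=41.007)
θ=83°: ex = (C−B)/|BC| = (-0.0191,0.9998); ey = (-0.9998,-0.0191)
θ=83°: P = B + 2.89·ex + -0.77·ey = (0.8366,3.8967)
θ=104°: B = A + 1.00·(cos104°, sin104°) = (-0.2419, 0.9703)
θ=104°: |BD| = 6.3169
θ=104°: circle(B,7.00) ∩ circle(D,10.00): a=-0.8784, h=6.9447
θ=104°:   candidates: C₊=(-0.0431,7.9675) cross=43.869; C₋=(-2.1766,-5.7570) cross=-43.869
θ=104°:   branch + wants cross > 0 → take C=(-0.0431,7.9675) (cross=43.869)
θ=104°: ex = (C−B)/|BC| = (0.0284,0.9996); ey = (-0.9996,0.0284)
θ=104°: P = B + 2.89·ex + -0.77·ey = (0.6098,3.8373)
θ=310°: B = A + 1.00·(cos310°, sin310°) = (0.6428, -0.7660)
θ=310°: |BD| = 5.4117
θ=310°: circle(B,7.00) ∩ circle(D,10.00): a=-2.0062, h=6.7064
θ=310°:   candidates: C₊=(-2.2925,5.5888) cross=36.293; C₋=(-0.3939,-7.6889) cross=-36.293
θ=310°:   branch + wants cross > 0 → take C=(-2.2925,5.5888) (cross=36.293)
θ=310°: ex = (C−B)/|BC| = (-0.4193,0.9078); ey = (-0.9078,-0.4193)
θ=310°: P = B + 2.89·ex + -0.77·ey = (0.1300,2.1805)

θ=83°: 0.84 3.90
θ=104°: 0.61 3.84
θ=310°: 0.13 2.18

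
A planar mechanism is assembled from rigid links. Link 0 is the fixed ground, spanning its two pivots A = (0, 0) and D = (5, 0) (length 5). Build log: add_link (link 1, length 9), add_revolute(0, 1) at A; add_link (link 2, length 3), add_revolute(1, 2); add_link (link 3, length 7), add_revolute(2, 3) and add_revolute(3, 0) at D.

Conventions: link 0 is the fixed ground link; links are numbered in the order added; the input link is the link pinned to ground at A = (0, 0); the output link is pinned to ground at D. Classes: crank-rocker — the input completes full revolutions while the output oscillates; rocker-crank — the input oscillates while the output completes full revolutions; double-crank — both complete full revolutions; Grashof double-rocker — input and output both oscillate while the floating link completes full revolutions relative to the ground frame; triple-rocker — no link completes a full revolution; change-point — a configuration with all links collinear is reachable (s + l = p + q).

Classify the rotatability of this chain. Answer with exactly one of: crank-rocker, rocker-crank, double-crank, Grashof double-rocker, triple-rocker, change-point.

lengths: ground=5, input=9, coupler=3, output=7
sorted: s=3 (shortest), l=9 (longest), p+q=12
s + l = 12 vs p + q = 12
s + l = p + q → change-point (collinear configuration reachable)

change-point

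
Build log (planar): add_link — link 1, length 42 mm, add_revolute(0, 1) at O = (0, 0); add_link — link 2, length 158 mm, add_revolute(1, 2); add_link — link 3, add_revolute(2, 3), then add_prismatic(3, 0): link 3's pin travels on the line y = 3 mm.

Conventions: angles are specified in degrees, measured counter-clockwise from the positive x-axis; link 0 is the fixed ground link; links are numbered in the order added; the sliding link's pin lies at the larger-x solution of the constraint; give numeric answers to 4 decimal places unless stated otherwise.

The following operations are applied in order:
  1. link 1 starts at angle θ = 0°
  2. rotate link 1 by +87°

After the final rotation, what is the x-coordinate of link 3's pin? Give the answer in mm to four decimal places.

geometry: r = 42 mm, L = 158 mm, e = 3 mm; θ starts at 0°
rotate link 1 by +87°: θ ← 0° +87° = 87°
crank pin P = (r cos θ, r sin θ) = (2.198110, 41.942440)
h = r sin θ − e = 41.942440 − 3 = 38.942440
x = r cos θ + √(L² − h²) = 2.198110 + 153.125721 = 155.323831

155.3238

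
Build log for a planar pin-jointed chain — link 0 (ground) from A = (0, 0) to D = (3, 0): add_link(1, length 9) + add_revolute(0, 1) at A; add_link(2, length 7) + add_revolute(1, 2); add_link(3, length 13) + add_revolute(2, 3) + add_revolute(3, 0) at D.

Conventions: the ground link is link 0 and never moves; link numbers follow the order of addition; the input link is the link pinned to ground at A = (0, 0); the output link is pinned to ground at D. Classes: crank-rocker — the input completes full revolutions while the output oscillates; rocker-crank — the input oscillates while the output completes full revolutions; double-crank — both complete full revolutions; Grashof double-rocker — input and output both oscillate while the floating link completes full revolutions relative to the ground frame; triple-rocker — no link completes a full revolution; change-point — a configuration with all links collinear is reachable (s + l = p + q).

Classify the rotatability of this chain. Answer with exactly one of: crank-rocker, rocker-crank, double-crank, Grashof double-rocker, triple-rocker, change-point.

lengths: ground=3, input=9, coupler=7, output=13
sorted: s=3 (shortest), l=13 (longest), p+q=16
s + l = 16 vs p + q = 16
s + l = p + q → change-point (collinear configuration reachable)

change-point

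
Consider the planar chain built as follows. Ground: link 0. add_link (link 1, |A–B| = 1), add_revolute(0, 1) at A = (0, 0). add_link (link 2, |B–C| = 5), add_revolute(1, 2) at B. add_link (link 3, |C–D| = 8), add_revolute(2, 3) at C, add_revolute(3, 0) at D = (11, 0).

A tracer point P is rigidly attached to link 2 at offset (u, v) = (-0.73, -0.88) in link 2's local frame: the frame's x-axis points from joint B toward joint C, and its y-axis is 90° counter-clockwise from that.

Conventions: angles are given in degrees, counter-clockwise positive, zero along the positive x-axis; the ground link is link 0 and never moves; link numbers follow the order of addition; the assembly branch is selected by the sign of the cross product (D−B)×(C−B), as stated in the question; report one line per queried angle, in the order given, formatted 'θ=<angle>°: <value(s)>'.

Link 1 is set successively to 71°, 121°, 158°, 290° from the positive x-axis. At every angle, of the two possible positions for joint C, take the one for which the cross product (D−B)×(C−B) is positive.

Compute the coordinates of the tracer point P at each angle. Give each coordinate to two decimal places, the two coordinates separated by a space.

A=(0,0), D=(11.00,0)
θ=71°: B = A + 1.00·(cos71°, sin71°) = (0.3256, 0.9455)
θ=71°: |BD| = 10.7162
θ=71°: circle(B,5.00) ∩ circle(D,8.00): a=3.5384, h=3.5326
θ=71°:   candidates: C₊=(4.1619,4.1522) cross=37.856; C₋=(3.5385,-2.8855) cross=-37.856
θ=71°:   branch + wants cross > 0 → take C=(4.1619,4.1522) (cross=37.856)
θ=71°: ex = (C−B)/|BC| = (0.7673,0.6413); ey = (-0.6413,0.7673)
θ=71°: P = B + -0.73·ex + -0.88·ey = (0.3298,-0.1978)
θ=121°: B = A + 1.00·(cos121°, sin121°) = (-0.5150, 0.8572)
θ=121°: |BD| = 11.5469
θ=121°: circle(B,5.00) ∩ circle(D,8.00): a=4.0847, h=2.8836
θ=121°:   candidates: C₊=(3.7724,3.4296) cross=33.297; C₋=(3.3443,-2.3217) cross=-33.297
θ=121°:   branch + wants cross > 0 → take C=(3.7724,3.4296) (cross=33.297)
θ=121°: ex = (C−B)/|BC| = (0.8575,0.5145); ey = (-0.5145,0.8575)
θ=121°: P = B + -0.73·ex + -0.88·ey = (-0.6883,-0.2730)
θ=158°: B = A + 1.00·(cos158°, sin158°) = (-0.9272, 0.3746)
θ=158°: |BD| = 11.9331
θ=158°: circle(B,5.00) ∩ circle(D,8.00): a=4.3324, h=2.4960
θ=158°:   candidates: C₊=(3.4815,2.7334) cross=29.785; C₋=(3.3247,-2.2562) cross=-29.785
θ=158°:   branch + wants cross > 0 → take C=(3.4815,2.7334) (cross=29.785)
θ=158°: ex = (C−B)/|BC| = (0.8817,0.4718); ey = (-0.4718,0.8817)
θ=158°: P = B + -0.73·ex + -0.88·ey = (-1.1557,-0.7457)
θ=290°: B = A + 1.00·(cos290°, sin290°) = (0.3420, -0.9397)
θ=290°: |BD| = 10.6993
θ=290°: circle(B,5.00) ∩ circle(D,8.00): a=3.5271, h=3.5439
θ=290°:   candidates: C₊=(3.5443,2.9003) cross=37.918; C₋=(4.1668,-4.1602) cross=-37.918
θ=290°:   branch + wants cross > 0 → take C=(3.5443,2.9003) (cross=37.918)
θ=290°: ex = (C−B)/|BC| = (0.6404,0.7680); ey = (-0.7680,0.6404)
θ=290°: P = B + -0.73·ex + -0.88·ey = (0.5503,-2.0639)

θ=71°: 0.33 -0.20
θ=121°: -0.69 -0.27
θ=158°: -1.16 -0.75
θ=290°: 0.55 -2.06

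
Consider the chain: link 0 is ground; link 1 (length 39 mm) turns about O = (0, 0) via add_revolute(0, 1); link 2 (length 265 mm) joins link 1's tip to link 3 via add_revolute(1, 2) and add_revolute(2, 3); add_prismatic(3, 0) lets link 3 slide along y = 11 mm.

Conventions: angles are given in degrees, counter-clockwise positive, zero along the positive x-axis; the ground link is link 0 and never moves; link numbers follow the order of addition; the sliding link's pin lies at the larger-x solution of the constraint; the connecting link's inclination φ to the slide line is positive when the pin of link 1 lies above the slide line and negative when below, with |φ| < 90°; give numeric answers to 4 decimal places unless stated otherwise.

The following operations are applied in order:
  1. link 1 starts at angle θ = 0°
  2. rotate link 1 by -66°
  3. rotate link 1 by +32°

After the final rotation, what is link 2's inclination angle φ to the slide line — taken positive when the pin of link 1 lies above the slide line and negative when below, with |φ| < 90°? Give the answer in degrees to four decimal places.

geometry: r = 39 mm, L = 265 mm, e = 11 mm; θ starts at 0°
rotate link 1 by -66°: θ ← 0° -66° = -66°
rotate link 1 by +32°: θ ← -66° +32° = -34°
h = r sin θ − e = -21.808523 − 11 = -32.808523
sin φ = h / L = -32.808523 / 265 = -0.12380575
φ = arcsin(-0.12380575) = -7.111794°

-7.1118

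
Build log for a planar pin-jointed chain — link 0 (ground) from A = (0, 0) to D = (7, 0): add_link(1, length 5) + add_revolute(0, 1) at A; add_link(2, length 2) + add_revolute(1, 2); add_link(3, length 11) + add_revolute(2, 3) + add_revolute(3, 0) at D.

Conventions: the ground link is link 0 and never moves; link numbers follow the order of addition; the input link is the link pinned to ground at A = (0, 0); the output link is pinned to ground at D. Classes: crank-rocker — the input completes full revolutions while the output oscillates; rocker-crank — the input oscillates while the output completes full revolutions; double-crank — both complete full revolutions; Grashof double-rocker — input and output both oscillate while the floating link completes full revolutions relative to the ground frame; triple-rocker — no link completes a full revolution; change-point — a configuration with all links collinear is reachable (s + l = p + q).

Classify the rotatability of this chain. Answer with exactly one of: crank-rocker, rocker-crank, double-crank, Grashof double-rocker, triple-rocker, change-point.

lengths: ground=7, input=5, coupler=2, output=11
sorted: s=2 (shortest), l=11 (longest), p+q=12
s + l = 13 vs p + q = 12
s + l > p + q → non-Grashof → no link fully rotates → triple-rocker

triple-rocker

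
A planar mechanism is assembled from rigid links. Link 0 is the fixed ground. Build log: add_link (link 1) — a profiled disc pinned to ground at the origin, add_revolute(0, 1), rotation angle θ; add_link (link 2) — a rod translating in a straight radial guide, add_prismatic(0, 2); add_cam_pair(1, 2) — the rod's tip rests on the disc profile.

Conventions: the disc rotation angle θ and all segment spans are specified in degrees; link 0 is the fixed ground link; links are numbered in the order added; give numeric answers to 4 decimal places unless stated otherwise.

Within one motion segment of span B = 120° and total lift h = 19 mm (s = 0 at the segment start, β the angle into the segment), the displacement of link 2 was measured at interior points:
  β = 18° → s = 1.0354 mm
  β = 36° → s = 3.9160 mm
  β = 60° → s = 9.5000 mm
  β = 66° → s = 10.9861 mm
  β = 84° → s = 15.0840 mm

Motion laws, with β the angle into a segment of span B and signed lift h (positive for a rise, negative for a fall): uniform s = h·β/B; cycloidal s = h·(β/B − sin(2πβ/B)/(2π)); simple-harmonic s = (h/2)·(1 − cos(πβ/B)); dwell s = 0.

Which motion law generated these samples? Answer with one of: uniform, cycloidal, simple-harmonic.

candidates at β/B = r: uniform s = h·r (linear in β); cycloidal s = h·(r − sin(2πr)/(2π)); simple-harmonic s = (h/2)(1 − cos(πr))
β=18°: printed 1.0354 | uniform 2.8500, cycloidal 0.4036, simple-harmonic 1.0354
β=36°: printed 3.9160 | uniform 5.7000, cycloidal 2.8241, simple-harmonic 3.9160
β=60°: printed 9.5000 | uniform 9.5000, cycloidal 9.5000, simple-harmonic 9.5000
β=66°: printed 10.9861 | uniform 10.4500, cycloidal 11.3845, simple-harmonic 10.9861
β=84°: printed 15.0840 | uniform 13.3000, cycloidal 16.1759, simple-harmonic 15.0840
only one law matches every sample → simple-harmonic

simple-harmonic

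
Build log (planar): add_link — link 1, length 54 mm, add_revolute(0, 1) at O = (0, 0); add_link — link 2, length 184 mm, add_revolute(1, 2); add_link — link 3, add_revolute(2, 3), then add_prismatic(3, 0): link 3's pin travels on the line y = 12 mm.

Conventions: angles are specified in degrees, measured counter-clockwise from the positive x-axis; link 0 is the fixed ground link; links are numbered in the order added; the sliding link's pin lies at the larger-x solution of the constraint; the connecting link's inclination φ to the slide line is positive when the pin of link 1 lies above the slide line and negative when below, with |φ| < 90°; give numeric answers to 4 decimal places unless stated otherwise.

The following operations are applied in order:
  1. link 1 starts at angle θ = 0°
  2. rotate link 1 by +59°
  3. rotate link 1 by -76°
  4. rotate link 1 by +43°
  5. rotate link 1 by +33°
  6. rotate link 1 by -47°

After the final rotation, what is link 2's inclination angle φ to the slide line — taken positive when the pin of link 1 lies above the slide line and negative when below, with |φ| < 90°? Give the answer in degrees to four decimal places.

geometry: r = 54 mm, L = 184 mm, e = 12 mm; θ starts at 0°
rotate link 1 by +59°: θ ← 0° +59° = 59°
rotate link 1 by -76°: θ ← 59° -76° = -17°
rotate link 1 by +43°: θ ← -17° +43° = 26°
rotate link 1 by +33°: θ ← 26° +33° = 59°
rotate link 1 by -47°: θ ← 59° -47° = 12°
h = r sin θ − e = 11.227231 − 12 = -0.772769
sin φ = h / L = -0.772769 / 184 = -0.00419983
φ = arcsin(-0.00419983) = -0.240633°

-0.2406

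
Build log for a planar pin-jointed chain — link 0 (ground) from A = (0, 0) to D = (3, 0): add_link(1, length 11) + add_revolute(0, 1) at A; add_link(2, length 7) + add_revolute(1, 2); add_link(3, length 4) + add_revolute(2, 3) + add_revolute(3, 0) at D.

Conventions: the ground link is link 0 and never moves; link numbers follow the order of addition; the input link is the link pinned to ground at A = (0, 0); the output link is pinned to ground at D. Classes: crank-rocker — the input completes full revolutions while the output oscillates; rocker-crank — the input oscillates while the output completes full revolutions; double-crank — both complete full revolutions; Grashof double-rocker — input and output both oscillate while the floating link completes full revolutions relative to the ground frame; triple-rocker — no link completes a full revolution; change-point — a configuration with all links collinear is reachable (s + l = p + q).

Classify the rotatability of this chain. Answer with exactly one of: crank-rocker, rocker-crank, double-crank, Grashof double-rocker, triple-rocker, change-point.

lengths: ground=3, input=11, coupler=7, output=4
sorted: s=3 (shortest), l=11 (longest), p+q=11
s + l = 14 vs p + q = 11
s + l > p + q → non-Grashof → no link fully rotates → triple-rocker

triple-rocker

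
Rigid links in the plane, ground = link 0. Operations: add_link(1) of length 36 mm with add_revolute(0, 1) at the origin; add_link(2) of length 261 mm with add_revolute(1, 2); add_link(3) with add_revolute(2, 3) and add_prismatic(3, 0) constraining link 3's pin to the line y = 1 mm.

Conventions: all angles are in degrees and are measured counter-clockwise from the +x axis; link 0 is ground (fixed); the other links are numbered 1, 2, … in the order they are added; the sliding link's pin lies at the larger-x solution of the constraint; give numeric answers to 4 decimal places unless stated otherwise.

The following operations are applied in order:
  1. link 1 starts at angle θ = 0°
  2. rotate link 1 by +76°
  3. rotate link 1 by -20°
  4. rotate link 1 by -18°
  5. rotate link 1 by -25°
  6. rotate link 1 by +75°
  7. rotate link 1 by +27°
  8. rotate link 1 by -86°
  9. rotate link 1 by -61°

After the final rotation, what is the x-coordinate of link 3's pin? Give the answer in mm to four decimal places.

geometry: r = 36 mm, L = 261 mm, e = 1 mm; θ starts at 0°
rotate link 1 by +76°: θ ← 0° +76° = 76°
rotate link 1 by -20°: θ ← 76° -20° = 56°
rotate link 1 by -18°: θ ← 56° -18° = 38°
rotate link 1 by -25°: θ ← 38° -25° = 13°
rotate link 1 by +75°: θ ← 13° +75° = 88°
rotate link 1 by +27°: θ ← 88° +27° = 115°
rotate link 1 by -86°: θ ← 115° -86° = 29°
rotate link 1 by -61°: θ ← 29° -61° = -32°
crank pin P = (r cos θ, r sin θ) = (30.529731, -19.077094)
h = r sin θ − e = -19.077094 − 1 = -20.077094
x = r cos θ + √(L² − h²) = 30.529731 + 260.226652 = 290.756383

290.7564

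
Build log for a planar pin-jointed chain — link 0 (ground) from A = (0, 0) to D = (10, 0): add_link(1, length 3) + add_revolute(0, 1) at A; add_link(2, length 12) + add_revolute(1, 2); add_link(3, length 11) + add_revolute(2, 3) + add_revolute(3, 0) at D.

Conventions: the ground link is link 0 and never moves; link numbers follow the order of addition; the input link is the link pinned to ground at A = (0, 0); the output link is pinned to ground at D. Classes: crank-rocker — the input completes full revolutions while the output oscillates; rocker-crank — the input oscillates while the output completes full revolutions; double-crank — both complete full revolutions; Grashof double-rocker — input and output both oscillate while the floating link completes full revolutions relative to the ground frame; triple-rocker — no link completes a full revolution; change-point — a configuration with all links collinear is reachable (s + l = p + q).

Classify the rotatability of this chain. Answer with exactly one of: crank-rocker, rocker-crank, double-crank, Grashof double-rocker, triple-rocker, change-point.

lengths: ground=10, input=3, coupler=12, output=11
sorted: s=3 (shortest), l=12 (longest), p+q=21
s + l = 15 vs p + q = 21
s + l < p + q (Grashof) with shortest = input link → crank-rocker

crank-rocker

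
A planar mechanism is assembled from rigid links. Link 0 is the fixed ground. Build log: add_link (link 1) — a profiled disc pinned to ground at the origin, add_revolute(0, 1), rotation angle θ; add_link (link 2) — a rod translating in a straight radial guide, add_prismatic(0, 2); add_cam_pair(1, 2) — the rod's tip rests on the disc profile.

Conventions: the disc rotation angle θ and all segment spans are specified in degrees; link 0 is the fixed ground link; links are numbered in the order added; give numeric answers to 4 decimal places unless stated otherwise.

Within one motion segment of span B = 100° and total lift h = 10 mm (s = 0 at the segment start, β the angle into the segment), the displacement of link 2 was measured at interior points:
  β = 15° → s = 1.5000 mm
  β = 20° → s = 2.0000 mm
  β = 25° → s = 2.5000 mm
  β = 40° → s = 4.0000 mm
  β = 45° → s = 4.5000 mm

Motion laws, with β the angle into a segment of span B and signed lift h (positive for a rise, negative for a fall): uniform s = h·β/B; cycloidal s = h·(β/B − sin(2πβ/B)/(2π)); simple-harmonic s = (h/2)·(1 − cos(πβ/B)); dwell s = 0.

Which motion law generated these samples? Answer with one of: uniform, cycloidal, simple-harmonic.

candidates at β/B = r: uniform s = h·r (linear in β); cycloidal s = h·(r − sin(2πr)/(2π)); simple-harmonic s = (h/2)(1 − cos(πr))
β=15°: printed 1.5000 | uniform 1.5000, cycloidal 0.2124, simple-harmonic 0.5450
β=20°: printed 2.0000 | uniform 2.0000, cycloidal 0.4863, simple-harmonic 0.9549
β=25°: printed 2.5000 | uniform 2.5000, cycloidal 0.9085, simple-harmonic 1.4645
β=40°: printed 4.0000 | uniform 4.0000, cycloidal 3.0645, simple-harmonic 3.4549
β=45°: printed 4.5000 | uniform 4.5000, cycloidal 4.0082, simple-harmonic 4.2178
only one law matches every sample → uniform

uniform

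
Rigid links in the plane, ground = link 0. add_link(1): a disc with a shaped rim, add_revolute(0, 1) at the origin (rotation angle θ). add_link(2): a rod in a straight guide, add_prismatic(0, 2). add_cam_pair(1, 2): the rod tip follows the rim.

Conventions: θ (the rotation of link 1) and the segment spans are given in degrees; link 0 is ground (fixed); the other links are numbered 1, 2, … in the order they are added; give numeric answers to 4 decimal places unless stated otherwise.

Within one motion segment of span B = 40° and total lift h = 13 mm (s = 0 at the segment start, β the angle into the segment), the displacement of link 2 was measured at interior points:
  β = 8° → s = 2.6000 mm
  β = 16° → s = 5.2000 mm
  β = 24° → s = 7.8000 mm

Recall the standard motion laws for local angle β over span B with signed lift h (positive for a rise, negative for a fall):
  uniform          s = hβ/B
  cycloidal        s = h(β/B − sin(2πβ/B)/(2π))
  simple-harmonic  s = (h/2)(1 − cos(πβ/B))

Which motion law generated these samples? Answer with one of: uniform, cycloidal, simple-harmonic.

candidates at β/B = r: uniform s = h·r (linear in β); cycloidal s = h·(r − sin(2πr)/(2π)); simple-harmonic s = (h/2)(1 − cos(πr))
β=8°: printed 2.6000 | uniform 2.6000, cycloidal 0.6323, simple-harmonic 1.2414
β=16°: printed 5.2000 | uniform 5.2000, cycloidal 3.9839, simple-harmonic 4.4914
β=24°: printed 7.8000 | uniform 7.8000, cycloidal 9.0161, simple-harmonic 8.5086
only one law matches every sample → uniform

uniform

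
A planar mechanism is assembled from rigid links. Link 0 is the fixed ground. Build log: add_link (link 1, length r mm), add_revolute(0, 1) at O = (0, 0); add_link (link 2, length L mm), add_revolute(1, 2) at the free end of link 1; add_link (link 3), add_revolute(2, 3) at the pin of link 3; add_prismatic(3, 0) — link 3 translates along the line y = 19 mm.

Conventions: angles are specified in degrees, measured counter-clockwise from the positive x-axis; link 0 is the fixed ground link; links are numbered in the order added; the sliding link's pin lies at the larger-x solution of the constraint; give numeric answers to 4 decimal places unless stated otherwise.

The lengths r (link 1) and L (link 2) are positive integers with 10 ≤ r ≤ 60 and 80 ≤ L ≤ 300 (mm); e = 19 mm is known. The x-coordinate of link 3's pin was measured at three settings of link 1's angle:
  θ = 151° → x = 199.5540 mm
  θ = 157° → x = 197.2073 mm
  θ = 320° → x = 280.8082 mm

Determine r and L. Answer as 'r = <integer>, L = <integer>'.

constraint per measurement: (x − r cos θ)² + (r sin θ − e)² = L²
subtracting the θ₁ and θ₂ equations cancels the r² and L² terms:
r = (x₁² − x₂²) / (2[(x₁cos θ₁ + e sin θ₁) − (x₂cos θ₂ + e sin θ₂)]) = 52.9992 → r = 53
L² = (x₁ − r cos θ₁)² + (r sin θ₁ − e)² = 60515.9816 → L = 246.0000 → L = 246
check at θ₃=320°: x = 280.8082 (printed 280.8082) ✓

r = 53, L = 246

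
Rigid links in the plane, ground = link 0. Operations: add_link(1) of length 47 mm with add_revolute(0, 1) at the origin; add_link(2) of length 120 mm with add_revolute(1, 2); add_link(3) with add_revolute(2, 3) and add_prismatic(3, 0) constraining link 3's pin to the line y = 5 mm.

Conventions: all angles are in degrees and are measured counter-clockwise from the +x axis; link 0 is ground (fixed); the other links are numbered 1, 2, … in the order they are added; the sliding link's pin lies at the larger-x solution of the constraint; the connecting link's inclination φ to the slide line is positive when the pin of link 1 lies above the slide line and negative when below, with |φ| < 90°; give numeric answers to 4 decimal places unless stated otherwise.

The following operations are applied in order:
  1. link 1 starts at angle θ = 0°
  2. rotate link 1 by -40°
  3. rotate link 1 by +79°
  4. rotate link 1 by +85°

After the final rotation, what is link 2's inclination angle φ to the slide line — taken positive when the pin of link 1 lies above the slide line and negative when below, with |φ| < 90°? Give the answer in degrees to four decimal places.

geometry: r = 47 mm, L = 120 mm, e = 5 mm; θ starts at 0°
rotate link 1 by -40°: θ ← 0° -40° = -40°
rotate link 1 by +79°: θ ← -40° +79° = 39°
rotate link 1 by +85°: θ ← 39° +85° = 124°
h = r sin θ − e = 38.964766 − 5 = 33.964766
sin φ = h / L = 33.964766 / 120 = 0.28303972
φ = arcsin(0.28303972) = 16.441709°

16.4417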